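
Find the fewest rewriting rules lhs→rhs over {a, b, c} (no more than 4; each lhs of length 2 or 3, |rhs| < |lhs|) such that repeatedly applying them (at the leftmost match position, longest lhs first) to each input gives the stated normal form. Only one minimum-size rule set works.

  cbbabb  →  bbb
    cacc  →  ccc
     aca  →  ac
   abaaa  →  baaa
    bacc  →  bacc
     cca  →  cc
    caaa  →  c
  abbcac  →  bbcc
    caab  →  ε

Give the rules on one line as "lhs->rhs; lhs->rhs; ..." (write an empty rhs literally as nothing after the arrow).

  | cbbabb => babb => bbb
  | cacc => ccc
  | aca => ac
  | abaaa => baaa

ab->b; ca->c; cb->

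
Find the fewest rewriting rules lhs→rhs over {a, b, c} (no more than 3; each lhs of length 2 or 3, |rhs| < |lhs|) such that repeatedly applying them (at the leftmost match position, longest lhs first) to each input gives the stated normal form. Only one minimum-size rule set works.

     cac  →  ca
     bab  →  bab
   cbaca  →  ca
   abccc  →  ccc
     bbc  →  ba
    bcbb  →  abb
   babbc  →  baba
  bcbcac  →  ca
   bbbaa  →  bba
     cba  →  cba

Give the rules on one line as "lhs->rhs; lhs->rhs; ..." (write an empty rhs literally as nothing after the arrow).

aa->c; ac->a; bc->a

  | cac => ca
  | bab
  | cbaca => cbaa => cbc => ca
  | abccc => aacc => ccc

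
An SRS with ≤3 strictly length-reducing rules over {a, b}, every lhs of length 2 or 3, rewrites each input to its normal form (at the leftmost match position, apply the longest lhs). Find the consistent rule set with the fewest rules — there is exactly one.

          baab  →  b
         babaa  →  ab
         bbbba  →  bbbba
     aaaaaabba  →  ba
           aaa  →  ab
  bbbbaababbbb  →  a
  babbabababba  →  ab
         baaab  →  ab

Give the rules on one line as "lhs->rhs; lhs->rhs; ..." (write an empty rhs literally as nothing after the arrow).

aaa->ab; aab->; bab->a

  | baab => b
  | babaa => aaa => ab
  | bbbba
  | aaaaaabba => abaaabba => ababbba => aabba => ba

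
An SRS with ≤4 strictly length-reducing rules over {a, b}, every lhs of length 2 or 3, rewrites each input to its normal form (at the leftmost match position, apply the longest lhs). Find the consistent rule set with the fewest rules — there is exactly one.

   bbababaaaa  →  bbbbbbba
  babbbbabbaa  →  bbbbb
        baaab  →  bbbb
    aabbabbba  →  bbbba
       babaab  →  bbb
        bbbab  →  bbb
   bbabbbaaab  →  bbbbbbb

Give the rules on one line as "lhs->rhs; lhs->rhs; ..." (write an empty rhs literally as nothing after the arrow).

  | bbababaaaa => bbbbbaaaa => bbbbbbba
  | babbbbabbaa => bbbbabbaa => bbbbbaa => bbbbb
  | baaab => bbbb
  | aabbabbba => bbabbba => bbbba

aa->; aaa->bb; ab->; aba->bb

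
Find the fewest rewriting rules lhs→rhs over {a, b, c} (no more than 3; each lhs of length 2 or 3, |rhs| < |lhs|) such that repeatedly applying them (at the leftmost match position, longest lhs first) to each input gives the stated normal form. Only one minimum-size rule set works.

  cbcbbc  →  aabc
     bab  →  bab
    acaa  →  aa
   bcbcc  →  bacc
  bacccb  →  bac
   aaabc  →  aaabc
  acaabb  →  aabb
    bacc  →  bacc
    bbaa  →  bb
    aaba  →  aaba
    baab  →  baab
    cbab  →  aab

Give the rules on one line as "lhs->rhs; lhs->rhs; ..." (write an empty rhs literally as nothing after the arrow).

bba->bb; ca->; cb->a

  | cbcbbc => acbbc => aabc
  | bab
  | acaa => aa
  | bcbcc => bacc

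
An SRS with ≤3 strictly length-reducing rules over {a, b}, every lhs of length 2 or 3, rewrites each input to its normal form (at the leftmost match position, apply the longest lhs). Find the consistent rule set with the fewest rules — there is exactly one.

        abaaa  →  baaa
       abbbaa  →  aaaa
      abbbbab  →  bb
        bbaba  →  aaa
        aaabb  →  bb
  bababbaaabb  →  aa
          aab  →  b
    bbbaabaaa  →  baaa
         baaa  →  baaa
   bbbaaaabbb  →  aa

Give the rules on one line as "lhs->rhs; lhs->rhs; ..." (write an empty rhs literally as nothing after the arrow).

  | abaaa => baaa
  | abbbaa => bbbaa => aaaa
  | abbbbab => bbbbab => aabab => abab => bab => bb
  | bbaba => bbba => aaa

ab->b; bbb->aa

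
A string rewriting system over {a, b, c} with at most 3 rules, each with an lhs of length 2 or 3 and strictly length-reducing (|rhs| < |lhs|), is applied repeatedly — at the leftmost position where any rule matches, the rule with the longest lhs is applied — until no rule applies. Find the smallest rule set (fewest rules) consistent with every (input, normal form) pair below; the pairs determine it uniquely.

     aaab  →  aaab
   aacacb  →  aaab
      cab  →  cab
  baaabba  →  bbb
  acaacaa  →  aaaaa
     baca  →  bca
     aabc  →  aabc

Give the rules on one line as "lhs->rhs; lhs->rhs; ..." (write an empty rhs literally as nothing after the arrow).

  | aaab
  | aacacb => aaacb => aaab
  | cab
  | baaabba => baabba => babba => bbba => bbb

ac->a; ba->b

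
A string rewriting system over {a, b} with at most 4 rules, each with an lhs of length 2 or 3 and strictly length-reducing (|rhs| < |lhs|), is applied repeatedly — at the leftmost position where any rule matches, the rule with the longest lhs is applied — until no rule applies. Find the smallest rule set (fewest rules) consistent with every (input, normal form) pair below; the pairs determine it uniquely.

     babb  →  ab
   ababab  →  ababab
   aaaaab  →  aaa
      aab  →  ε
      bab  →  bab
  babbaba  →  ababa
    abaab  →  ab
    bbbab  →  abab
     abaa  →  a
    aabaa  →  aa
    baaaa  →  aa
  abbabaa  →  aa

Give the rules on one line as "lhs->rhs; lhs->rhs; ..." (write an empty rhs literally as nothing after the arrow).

  | babb => bbb => ab
  | ababab
  | aaaaab => aaa
  | aab => ε

aab->; abb->bb; baa->; bb->a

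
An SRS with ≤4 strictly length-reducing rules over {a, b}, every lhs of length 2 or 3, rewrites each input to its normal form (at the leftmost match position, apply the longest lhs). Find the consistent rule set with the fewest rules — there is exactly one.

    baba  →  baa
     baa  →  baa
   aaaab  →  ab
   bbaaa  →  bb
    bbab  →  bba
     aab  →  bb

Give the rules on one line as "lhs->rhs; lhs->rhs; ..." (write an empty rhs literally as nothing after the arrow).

aaa->; aab->bb; bab->ba

  | baba => baa
  | baa
  | aaaab => ab
  | bbaaa => bb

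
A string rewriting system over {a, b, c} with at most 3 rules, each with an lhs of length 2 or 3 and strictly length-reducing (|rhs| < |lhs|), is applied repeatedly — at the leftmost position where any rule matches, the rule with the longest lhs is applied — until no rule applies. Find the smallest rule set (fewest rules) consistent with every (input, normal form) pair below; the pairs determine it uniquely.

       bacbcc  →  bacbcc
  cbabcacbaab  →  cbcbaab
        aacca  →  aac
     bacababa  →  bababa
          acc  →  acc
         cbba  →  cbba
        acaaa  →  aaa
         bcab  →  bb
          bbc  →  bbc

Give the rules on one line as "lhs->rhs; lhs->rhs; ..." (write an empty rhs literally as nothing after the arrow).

  | bacbcc
  | cbabcacbaab => cbcacbaab => cbcbaab
  | aacca => aac
  | bacababa => bababa

abc->c; ca->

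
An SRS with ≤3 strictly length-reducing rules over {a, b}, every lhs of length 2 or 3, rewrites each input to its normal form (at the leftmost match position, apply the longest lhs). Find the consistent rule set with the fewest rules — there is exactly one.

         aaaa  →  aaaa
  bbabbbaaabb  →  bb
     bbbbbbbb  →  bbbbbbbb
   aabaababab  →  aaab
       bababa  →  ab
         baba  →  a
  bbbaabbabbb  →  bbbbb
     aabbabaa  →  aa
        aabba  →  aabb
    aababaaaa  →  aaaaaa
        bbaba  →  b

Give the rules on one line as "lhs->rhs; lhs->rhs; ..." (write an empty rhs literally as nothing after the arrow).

  | aaaa
  | bbabbbaaabb => bbbaaabb => bbabb => bb
  | bbbbbbbb
  | aabaababab => aababab => aaab

ba->b; baa->; bab->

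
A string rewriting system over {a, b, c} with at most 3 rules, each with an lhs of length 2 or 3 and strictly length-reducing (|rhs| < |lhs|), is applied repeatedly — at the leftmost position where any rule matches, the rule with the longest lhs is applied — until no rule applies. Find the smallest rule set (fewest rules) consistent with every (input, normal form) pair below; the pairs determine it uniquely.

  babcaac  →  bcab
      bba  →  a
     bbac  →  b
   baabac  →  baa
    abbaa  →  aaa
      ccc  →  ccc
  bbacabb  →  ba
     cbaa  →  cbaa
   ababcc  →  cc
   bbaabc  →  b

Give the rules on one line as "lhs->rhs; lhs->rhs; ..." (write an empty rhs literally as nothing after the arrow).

  | babcaac => bcaac => bcab
  | bba => a
  | bbac => ac => b
  | baabac => baabb => baa

abc->c; ac->b; bb->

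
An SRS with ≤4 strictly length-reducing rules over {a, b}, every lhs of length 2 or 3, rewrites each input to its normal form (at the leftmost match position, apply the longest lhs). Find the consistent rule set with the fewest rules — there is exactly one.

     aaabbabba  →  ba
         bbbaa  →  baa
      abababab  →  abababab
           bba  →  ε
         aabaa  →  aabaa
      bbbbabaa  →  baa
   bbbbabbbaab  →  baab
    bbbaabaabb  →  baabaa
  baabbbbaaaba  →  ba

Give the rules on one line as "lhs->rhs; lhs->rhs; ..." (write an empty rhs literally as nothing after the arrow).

  | aaabbabba => bbbabba => babba => ba
  | bbbaa => baa
  | abababab
  | bba => ε

aaa->b; bb->; bba->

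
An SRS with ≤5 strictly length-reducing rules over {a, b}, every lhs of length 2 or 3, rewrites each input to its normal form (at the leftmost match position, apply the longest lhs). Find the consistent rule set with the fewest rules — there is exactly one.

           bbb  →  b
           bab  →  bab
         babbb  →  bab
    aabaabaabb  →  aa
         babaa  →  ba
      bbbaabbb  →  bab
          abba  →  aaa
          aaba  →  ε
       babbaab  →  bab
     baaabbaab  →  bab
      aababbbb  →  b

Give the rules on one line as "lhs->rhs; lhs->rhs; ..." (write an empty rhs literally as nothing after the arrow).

aab->ab; aba->; abb->aa; bb->b

  | bbb => bb => b
  | bab
  | babbb => baab => bab
  | aabaabaabb => abaabaabb => abaabb => abb => aa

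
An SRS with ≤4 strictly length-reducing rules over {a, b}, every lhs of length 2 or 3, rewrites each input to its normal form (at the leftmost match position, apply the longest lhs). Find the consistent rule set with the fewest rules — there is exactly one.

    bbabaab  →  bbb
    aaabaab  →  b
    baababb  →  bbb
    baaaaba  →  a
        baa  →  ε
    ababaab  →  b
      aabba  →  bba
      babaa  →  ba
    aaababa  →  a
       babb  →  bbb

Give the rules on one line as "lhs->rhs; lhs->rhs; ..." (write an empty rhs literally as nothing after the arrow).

  | bbabaab => bbab => bbb
  | aaabaab => aaab => aab => ab => b
  | baababb => babb => bbb
  | baaaaba => aaba => a

ab->b; aba->; baa->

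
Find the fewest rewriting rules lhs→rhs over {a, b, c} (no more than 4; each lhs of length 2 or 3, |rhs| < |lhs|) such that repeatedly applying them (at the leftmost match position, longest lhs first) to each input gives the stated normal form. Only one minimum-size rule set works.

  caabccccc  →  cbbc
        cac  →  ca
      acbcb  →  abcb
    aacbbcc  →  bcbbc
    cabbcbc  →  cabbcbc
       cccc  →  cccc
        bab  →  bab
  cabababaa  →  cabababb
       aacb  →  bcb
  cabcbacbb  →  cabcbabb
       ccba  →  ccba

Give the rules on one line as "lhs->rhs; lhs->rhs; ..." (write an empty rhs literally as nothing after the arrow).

  | caabccccc => cbbccccc => cbbcccc => cbbccc => cbbcc => cbbc
  | cac => ca
  | acbcb => abcb
  | aacbbcc => bcbbcc => bcbbc

aa->b; ac->a; bcc->bc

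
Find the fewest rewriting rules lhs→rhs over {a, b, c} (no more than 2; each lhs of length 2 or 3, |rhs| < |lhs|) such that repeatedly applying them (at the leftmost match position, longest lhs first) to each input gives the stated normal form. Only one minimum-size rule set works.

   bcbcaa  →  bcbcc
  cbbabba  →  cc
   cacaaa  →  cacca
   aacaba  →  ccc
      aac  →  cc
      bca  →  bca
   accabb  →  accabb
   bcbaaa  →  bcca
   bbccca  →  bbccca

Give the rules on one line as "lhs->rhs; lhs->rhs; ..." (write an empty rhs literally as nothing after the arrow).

  | bcbcaa => bcbcc
  | cbbabba => cbabba => cabba => caba => caa => cc
  | cacaaa => cacca
  | aacaba => ccaba => ccaa => ccc

aa->c; ba->a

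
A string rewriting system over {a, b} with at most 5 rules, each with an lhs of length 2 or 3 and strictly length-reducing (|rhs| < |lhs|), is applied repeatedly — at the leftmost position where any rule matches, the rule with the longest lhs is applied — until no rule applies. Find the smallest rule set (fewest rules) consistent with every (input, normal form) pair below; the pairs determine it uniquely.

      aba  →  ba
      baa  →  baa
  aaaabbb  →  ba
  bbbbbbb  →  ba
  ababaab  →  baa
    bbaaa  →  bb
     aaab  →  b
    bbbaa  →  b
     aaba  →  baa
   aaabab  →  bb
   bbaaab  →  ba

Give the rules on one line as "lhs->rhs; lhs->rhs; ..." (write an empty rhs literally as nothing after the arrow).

aaa->; aab->ba; ab->b; bbb->ba

  | aba => ba
  | baa
  | aaaabbb => abbb => bbb => ba
  | bbbbbbb => babbbb => bbbbb => babb => bbb => ba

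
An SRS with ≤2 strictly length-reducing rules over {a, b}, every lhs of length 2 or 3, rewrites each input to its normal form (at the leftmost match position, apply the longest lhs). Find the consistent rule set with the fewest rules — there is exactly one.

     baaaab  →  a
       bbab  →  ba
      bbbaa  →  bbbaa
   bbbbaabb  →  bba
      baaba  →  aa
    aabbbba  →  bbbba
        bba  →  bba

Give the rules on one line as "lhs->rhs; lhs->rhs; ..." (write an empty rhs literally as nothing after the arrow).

  | baaaab => baaab => baab => bab => a
  | bbab => ba
  | bbbaa
  | bbbbaabb => bbbbabb => bbbab => bba

ab->b; bab->a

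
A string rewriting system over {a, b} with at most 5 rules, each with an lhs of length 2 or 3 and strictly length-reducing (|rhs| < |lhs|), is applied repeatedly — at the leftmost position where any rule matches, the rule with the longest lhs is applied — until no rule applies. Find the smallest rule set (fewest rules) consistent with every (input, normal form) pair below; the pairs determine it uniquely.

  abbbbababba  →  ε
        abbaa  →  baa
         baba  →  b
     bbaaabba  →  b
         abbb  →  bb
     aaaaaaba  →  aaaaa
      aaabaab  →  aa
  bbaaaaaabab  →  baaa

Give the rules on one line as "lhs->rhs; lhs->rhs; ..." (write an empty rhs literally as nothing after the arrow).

  | abbbbababba => bbbababba => aaababba => aabba => aba => ε
  | abbaa => baa
  | baba => b
  | bbaaabba => baabba => baba => b

ab->; aba->; bba->b; bbb->aa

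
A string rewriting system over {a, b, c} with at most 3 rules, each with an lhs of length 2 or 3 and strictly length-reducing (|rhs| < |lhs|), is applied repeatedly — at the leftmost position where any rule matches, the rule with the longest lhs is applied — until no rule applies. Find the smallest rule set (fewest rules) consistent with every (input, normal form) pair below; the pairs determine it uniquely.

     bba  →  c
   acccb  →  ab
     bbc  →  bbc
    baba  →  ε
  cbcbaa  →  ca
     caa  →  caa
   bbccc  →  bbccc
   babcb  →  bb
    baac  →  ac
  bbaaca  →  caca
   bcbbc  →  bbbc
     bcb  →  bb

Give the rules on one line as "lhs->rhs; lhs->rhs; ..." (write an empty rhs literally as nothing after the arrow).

ba->; bba->c; cb->b

  | bba => c
  | acccb => accb => acb => ab
  | bbc
  | baba => ba => ε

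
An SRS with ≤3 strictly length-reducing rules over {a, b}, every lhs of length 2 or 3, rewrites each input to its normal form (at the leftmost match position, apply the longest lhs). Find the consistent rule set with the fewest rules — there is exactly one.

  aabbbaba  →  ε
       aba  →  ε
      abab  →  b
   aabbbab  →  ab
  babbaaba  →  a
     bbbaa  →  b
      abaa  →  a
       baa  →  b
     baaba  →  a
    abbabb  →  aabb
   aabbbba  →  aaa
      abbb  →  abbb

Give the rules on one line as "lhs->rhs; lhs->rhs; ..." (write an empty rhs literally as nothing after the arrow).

aba->; ba->b; bba->a

  | aabbbaba => aababa => aba => ε
  | aba => ε
  | abab => b
  | aabbbab => aabab => ab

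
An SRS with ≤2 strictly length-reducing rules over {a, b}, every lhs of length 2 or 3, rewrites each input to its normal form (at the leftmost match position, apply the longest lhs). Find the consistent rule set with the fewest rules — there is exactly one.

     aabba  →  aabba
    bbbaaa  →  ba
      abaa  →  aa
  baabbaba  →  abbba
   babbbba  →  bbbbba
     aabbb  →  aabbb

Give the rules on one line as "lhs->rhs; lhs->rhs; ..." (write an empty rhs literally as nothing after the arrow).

  | aabba
  | bbbaaa => bbaa => ba
  | abaa => aa
  | baabbaba => abbaba => abbba

baa->a; bab->bb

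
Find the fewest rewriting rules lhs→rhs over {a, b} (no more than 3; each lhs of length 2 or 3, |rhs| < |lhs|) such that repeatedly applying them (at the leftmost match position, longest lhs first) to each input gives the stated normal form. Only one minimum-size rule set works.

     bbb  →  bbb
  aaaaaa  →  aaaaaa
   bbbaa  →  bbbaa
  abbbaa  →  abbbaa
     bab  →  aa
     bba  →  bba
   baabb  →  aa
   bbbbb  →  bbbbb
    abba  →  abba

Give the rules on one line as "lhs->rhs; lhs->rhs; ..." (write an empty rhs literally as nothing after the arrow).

aab->a; bab->aa

  | bbb
  | aaaaaa
  | bbbaa
  | abbbaa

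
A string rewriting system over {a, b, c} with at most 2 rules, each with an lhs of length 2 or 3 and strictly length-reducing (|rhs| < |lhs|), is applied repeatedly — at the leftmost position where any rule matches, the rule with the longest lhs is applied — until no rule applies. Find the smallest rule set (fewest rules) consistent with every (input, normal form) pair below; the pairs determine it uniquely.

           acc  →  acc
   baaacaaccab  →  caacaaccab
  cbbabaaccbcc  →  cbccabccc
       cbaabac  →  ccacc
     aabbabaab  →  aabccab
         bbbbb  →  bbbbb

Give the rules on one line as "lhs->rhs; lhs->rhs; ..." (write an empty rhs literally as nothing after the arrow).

  | acc
  | baaacaaccab => caacaaccab
  | cbbabaaccbcc => cbcbaaccbcc => cbccaccbcc => cbccabccc
  | cbaabac => ccabac => ccacc

ba->c; ccb->bc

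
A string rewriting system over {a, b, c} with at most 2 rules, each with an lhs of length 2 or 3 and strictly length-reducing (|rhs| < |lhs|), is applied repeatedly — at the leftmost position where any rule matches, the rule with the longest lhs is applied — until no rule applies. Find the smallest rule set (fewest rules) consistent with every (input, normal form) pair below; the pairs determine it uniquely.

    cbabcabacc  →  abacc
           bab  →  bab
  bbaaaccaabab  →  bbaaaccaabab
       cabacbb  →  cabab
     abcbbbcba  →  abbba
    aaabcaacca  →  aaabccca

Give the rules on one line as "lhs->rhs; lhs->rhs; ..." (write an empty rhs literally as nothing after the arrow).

bca->bc; cb->

  | cbabcabacc => abcabacc => abcbacc => abacc
  | bab
  | bbaaaccaabab
  | cabacbb => cabab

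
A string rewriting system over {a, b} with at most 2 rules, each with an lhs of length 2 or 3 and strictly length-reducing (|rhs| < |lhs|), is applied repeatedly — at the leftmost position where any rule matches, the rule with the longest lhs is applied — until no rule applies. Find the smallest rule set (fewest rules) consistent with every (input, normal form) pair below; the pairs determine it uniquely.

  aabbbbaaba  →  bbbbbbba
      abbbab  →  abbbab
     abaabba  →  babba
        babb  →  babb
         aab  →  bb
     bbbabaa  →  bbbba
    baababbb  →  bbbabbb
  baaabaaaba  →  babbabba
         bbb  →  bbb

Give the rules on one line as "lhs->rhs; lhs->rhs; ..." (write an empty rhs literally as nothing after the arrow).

aab->bb; aba->b

  | aabbbbaaba => bbbbbaaba => bbbbbbba
  | abbbab
  | abaabba => babba
  | babb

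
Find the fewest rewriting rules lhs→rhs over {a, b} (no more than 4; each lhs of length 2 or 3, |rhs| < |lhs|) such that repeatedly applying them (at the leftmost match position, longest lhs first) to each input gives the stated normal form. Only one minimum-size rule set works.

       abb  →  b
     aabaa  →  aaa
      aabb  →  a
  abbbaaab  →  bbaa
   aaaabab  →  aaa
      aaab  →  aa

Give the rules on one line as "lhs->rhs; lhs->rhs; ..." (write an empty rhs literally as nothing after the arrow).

  | abb => b
  | aabaa => aaa
  | aabb => ab => a
  | abbbaaab => bbaaab => bbaa

aab->a; ab->a; abb->b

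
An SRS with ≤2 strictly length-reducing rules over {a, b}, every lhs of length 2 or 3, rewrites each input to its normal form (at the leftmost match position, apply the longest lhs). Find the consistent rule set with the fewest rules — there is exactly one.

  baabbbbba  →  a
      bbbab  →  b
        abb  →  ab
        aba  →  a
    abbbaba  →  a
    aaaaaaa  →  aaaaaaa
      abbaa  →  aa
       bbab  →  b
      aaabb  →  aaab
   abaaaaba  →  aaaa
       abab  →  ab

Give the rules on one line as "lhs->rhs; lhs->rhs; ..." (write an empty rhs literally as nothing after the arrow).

ba->; bb->b

  | baabbbbba => abbbbba => abbbba => abbba => abba => aba => a
  | bbbab => bbab => bab => b
  | abb => ab
  | aba => a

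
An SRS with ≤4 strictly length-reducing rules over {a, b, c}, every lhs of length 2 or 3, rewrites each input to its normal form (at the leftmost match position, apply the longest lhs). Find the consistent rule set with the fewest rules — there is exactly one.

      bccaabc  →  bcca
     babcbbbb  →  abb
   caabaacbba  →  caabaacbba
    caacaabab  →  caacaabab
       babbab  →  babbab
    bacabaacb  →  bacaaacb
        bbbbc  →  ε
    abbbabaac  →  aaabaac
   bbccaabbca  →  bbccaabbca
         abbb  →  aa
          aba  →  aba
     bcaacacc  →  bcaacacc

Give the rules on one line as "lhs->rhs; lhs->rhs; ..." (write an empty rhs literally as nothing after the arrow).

  | bccaabc => bcca
  | babcbbbb => bbbbb => abb
  | caabaacbba
  | caacaabab

abc->; bbb->a; cab->ca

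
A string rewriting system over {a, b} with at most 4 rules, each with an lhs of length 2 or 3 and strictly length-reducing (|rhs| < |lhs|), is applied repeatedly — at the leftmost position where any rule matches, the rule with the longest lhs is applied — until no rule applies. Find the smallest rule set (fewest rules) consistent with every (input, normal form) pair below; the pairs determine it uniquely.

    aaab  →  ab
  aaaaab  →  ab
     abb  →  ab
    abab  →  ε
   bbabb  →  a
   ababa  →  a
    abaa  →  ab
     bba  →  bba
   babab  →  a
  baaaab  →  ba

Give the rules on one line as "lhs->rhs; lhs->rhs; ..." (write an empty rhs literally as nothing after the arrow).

aa->; aab->a; abb->ab; bab->a

  | aaab => ab
  | aaaaab => aaab => ab
  | abb => ab
  | abab => aa => ε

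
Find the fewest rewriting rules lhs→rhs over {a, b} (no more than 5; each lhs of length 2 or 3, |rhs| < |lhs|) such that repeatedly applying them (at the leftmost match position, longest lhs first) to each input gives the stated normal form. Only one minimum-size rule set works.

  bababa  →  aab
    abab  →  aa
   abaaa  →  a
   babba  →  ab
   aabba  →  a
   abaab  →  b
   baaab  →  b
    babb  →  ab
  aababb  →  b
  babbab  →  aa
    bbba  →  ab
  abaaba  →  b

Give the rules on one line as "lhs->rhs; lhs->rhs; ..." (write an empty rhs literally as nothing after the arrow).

aaa->; ba->b; baa->aa; bb->a

  | bababa => bbaba => aaba => aab
  | abab => abb => aa
  | abaaa => aaaa => a
  | babba => bbba => aba => ab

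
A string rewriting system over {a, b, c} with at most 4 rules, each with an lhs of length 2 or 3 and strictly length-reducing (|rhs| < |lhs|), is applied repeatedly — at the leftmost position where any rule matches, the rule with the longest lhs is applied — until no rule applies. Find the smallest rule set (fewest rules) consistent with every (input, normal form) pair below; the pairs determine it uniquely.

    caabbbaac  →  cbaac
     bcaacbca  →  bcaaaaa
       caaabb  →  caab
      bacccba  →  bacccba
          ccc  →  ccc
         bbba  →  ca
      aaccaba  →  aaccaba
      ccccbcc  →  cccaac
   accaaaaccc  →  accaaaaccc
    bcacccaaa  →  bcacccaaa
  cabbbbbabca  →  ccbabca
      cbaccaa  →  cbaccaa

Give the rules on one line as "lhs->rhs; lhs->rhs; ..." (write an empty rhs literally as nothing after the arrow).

  | caabbbaac => cabbaac => cbaac
  | bcaacbca => bcaaaaa
  | caaabb => caab
  | bacccba

abb->b; bbb->c; cbc->aa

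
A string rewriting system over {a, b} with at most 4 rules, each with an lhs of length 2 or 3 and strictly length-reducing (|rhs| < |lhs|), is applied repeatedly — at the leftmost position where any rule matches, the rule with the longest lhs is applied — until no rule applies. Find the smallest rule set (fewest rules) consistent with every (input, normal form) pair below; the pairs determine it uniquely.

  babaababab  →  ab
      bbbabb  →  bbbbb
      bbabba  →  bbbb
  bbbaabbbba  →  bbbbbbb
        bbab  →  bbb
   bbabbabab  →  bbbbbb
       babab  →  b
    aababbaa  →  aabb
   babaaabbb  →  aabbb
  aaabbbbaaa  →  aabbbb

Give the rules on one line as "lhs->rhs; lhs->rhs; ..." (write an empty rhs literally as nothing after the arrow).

aaa->aa; ba->; bba->bb

  | babaababab => baababab => ababab => abab => ab
  | bbbabb => bbbbb
  | bbabba => bbbba => bbbb
  | bbbaabbbba => bbbabbbba => bbbbbbba => bbbbbbb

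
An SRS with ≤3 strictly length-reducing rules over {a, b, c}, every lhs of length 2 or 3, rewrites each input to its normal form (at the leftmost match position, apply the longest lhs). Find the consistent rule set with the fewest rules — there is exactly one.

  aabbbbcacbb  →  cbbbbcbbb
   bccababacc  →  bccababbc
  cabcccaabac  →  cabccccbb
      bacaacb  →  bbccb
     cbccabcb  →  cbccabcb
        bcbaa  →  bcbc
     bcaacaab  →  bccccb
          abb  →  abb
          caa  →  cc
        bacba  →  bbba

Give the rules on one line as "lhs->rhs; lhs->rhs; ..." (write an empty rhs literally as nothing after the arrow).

  | aabbbbcacbb => cbbbbcacbb => cbbbbcbbb
  | bccababacc => bccababbc
  | cabcccaabac => cabccccbac => cabccccbb
  | bacaacb => bbaacb => bbccb

aa->c; ac->b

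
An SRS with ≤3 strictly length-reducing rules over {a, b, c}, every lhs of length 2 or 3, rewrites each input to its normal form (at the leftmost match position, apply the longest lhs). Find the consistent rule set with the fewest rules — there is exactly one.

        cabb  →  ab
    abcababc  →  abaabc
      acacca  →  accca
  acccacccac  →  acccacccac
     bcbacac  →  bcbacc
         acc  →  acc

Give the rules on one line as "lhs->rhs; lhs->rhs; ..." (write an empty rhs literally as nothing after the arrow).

  | cabb => ab
  | abcababc => abaabc
  | acacca => accca
  | acccacccac

aca->ac; cab->a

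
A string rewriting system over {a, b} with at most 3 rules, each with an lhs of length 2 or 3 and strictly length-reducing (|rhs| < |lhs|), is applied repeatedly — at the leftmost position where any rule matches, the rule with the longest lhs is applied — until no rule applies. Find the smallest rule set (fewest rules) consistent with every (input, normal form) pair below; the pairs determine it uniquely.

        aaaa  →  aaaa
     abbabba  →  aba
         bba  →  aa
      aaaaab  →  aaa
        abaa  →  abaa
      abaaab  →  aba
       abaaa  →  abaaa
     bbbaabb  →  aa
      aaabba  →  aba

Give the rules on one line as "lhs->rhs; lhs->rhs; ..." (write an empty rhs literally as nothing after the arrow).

  | aaaa
  | abbabba => aaabba => aba
  | bba => aa
  | aaaaab => aaa

aab->; bb->a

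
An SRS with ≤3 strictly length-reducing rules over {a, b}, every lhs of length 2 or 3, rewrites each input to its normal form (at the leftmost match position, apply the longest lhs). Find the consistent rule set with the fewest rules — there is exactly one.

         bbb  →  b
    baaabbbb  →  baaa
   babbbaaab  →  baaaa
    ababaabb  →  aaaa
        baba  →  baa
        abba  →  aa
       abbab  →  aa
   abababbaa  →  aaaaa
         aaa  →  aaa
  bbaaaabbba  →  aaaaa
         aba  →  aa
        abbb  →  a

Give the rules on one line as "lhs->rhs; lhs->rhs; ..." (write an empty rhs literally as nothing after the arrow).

  | bbb => b
  | baaabbbb => baaabbb => baaabb => baaab => baaa
  | babbbaaab => babbaaab => babaaab => baaaab => baaaa
  | ababaabb => aabaabb => aaaabb => aaaab => aaaa

ab->a; bb->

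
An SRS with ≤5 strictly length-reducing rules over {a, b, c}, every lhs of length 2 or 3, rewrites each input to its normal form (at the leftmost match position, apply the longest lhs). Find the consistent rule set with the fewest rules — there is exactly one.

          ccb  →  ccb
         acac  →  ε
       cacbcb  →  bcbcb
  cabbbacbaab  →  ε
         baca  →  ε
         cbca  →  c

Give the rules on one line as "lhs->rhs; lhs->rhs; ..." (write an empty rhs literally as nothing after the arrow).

ac->; ba->b; bb->; ca->b

  | ccb
  | acac => ac => ε
  | cacbcb => bcbcb
  | cabbbacbaab => bbbbacbaab => bbacbaab => acbaab => baab => bab => bb => ε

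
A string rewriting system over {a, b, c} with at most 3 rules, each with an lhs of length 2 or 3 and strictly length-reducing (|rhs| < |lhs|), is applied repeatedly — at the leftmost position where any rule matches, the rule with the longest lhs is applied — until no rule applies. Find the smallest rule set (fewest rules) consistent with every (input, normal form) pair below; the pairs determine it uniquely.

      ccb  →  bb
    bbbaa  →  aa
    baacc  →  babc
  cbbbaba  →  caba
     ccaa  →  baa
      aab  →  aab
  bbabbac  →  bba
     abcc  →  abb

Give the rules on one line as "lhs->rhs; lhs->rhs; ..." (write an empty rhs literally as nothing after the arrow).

ac->b; bbb->; cc->b

  | ccb => bb
  | bbbaa => aa
  | baacc => babc
  | cbbbaba => caba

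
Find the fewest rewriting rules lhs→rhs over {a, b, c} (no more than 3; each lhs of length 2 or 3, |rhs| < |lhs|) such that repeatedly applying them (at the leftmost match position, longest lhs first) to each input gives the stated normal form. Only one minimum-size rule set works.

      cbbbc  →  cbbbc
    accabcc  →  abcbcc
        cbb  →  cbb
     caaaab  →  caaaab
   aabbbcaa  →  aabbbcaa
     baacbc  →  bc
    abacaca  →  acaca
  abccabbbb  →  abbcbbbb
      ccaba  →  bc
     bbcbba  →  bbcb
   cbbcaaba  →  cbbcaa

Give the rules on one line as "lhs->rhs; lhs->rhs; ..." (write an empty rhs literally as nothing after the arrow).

  | cbbbc
  | accabcc => abcbcc
  | cbb
  | caaaab

acb->b; ba->; cca->bc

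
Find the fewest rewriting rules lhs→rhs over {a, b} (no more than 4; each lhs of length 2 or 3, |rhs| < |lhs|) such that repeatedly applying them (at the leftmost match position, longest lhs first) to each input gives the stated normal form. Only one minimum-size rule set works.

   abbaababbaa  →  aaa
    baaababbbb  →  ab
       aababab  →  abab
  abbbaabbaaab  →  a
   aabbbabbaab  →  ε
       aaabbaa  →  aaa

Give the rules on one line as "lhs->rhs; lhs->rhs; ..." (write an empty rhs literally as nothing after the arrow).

  | abbaababbaa => aaaababbaa => aaabbaa => abaa => aaa
  | baaababbbb => aaababbbb => aabbbb => bbb => ab
  | aababab => abab
  | abbbaabbaaab => aabaabbaaab => aabbaaab => baaab => aaab => a

aab->; baa->aa; bb->a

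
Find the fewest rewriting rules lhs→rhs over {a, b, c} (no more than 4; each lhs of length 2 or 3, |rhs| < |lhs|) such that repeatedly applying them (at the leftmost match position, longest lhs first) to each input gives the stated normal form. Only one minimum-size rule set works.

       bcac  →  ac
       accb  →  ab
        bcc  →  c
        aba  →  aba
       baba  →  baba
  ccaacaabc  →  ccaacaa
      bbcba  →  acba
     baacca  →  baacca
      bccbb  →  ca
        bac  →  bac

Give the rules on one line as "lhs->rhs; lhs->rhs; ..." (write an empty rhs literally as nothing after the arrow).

bb->a; bc->; ccb->b

  | bcac => ac
  | accb => ab
  | bcc => c
  | aba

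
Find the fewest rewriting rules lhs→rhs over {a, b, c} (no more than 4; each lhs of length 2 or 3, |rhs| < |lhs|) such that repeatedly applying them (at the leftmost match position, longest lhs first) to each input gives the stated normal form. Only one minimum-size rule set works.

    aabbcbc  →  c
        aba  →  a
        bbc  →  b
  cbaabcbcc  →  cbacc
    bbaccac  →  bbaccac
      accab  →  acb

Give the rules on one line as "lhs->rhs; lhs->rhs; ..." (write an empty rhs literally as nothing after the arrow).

  | aabbcbc => abcbc => cbc => c
  | aba => a
  | bbc => b
  | cbaabcbcc => cbacbcc => cbacc

ab->; bc->; cab->b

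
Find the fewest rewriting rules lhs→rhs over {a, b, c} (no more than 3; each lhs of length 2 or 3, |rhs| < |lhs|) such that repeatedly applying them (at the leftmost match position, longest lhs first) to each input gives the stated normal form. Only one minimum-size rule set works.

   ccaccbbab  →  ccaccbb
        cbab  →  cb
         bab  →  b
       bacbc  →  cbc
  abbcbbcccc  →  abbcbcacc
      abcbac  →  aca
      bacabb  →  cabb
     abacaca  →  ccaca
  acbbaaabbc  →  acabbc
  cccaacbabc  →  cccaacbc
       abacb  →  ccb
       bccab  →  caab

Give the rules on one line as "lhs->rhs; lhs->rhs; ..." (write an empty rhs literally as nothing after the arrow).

aba->c; ba->; bcc->ca

  | ccaccbbab => ccaccbb
  | cbab => cb
  | bab => b
  | bacbc => cbc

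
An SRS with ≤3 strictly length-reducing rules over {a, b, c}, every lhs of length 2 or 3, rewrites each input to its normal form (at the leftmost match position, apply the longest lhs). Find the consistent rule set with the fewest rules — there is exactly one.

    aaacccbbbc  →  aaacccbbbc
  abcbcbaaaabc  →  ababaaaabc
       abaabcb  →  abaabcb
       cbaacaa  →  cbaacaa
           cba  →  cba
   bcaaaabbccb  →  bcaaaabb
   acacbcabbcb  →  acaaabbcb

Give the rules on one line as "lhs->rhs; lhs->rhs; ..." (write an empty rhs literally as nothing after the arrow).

  | aaacccbbbc
  | abcbcbaaaabc => ababaaaabc
  | abaabcb
  | cbaacaa

bcc->; cbc->a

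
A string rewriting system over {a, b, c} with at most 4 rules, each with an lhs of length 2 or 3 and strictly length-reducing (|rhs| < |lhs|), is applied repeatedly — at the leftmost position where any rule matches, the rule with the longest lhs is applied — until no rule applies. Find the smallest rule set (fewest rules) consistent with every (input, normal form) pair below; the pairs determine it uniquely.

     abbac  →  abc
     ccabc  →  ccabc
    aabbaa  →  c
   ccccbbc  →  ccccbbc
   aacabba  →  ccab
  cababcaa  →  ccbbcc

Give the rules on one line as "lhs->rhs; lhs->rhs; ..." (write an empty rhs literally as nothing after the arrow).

  | abbac => abc
  | ccabc
  | aabbaa => cbbaa => cba => c
  | ccccbbc

aa->c; aba->cb; ba->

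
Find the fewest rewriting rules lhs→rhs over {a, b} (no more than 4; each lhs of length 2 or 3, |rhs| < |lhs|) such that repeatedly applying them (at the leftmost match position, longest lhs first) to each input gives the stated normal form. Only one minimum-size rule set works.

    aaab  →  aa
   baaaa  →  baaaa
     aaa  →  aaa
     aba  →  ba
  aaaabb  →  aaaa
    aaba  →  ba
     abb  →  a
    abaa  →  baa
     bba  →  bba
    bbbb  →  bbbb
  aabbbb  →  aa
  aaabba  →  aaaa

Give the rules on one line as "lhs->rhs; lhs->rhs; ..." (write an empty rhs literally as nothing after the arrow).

ab->; aba->ba; abb->a

  | aaab => aa
  | baaaa
  | aaa
  | aba => ba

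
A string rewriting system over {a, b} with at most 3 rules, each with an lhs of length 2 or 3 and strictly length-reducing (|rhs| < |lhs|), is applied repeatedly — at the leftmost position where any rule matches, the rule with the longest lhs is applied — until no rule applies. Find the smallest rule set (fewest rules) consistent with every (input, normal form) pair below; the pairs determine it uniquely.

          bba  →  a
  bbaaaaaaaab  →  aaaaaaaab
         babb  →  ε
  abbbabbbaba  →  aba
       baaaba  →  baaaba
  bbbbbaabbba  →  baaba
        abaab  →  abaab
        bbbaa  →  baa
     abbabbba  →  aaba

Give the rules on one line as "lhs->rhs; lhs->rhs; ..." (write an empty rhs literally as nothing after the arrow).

  | bba => a
  | bbaaaaaaaab => aaaaaaaab
  | babb => bb => ε
  | abbbabbbaba => ababbbaba => abbbaba => ababa => aba

bab->b; bb->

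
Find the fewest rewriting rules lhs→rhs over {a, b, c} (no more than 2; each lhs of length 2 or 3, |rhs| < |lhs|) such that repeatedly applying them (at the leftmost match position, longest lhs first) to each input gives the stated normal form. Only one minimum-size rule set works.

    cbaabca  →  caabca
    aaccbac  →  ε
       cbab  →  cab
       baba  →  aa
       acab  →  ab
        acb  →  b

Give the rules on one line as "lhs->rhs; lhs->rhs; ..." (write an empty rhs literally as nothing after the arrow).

ac->; ba->a

  | cbaabca => caabca
  | aaccbac => acbac => bac => ac => ε
  | cbab => cab
  | baba => aba => aa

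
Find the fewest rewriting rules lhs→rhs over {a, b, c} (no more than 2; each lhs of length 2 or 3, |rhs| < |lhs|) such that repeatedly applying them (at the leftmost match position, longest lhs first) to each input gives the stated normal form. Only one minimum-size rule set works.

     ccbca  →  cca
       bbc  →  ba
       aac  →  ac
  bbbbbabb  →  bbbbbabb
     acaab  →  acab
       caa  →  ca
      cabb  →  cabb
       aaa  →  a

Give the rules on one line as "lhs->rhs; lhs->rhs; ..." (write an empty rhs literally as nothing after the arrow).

  | ccbca => ccaa => cca
  | bbc => ba
  | aac => ac
  | bbbbbabb

aa->a; bc->a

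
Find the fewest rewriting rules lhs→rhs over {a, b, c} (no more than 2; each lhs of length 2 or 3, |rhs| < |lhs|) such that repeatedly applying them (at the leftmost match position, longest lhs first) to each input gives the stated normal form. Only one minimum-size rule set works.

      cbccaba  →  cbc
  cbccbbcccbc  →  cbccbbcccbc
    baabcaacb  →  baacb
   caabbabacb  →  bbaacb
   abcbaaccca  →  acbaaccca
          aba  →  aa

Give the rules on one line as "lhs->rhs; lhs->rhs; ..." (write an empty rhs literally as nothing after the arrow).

ab->a; caa->

  | cbccaba => cbccaa => cbc
  | cbccbbcccbc
  | baabcaacb => baacaacb => baacb
  | caabbabacb => bbabacb => bbaacb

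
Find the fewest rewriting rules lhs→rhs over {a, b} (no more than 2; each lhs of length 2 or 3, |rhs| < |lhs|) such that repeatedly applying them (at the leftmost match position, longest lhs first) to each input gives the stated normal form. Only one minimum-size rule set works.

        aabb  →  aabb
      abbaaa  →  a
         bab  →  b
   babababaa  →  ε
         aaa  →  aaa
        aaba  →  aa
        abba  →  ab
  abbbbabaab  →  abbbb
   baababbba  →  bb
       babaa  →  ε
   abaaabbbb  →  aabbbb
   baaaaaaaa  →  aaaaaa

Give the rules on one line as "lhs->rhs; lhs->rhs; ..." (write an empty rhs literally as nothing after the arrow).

ba->; baa->

  | aabb
  | abbaaa => aba => a
  | bab => b
  | babababaa => bababaa => babaa => baa => ε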